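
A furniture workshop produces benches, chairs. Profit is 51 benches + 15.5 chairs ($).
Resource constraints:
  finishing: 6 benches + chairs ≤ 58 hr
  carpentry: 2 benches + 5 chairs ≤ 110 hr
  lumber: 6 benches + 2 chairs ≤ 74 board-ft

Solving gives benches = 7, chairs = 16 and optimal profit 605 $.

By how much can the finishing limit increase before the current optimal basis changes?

Binding constraints: finishing, lumber. The basis is B = [[6,1],[6,2]] with det 6.
Per unit increase in finishing, x* moves by d = (0.3333, -1).
The basis stays optimal until chairs reaches 0; allowable increase = 16 hr.

16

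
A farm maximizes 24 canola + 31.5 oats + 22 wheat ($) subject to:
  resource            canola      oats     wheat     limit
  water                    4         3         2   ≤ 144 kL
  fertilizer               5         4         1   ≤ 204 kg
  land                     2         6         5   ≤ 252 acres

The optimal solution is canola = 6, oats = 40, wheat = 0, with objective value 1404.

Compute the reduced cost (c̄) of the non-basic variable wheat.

-2

Binding: water and land. Non-binding: fertilizer (14 unused).
Slack constraints have shadow price 0 (complementary slackness).
From A_Bᵀ y = c: 4·y_water + 2·y_land = 24; 3·y_water + 6·y_land = 31.5.
→ y_water = 4.5 and y_land = 3.
Reduced cost of wheat: c₃ − yᵀa₃ = 22 − (4.5·2 + 3·5) = 22 − 24 = -2.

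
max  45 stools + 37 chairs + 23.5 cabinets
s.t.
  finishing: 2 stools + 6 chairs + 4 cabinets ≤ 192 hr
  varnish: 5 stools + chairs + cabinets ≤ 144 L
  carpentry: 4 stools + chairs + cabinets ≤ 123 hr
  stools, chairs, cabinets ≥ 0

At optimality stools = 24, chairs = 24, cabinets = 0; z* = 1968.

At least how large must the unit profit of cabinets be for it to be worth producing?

At the optimum: finishing uses 192 of 192 (binding); varnish uses 144 of 144 (binding); carpentry uses 120 of 123 (slack = 3).
Since carpentry is not tight, its dual is 0.
Dual feasibility on the basic columns requires 2·y_finishing + 5·y_varnish = 45, 6·y_finishing + 1·y_varnish = 37.
→ y_finishing = 5 and y_varnish = 7.
cabinets enters the basis when its profit ≥ yᵀa₃ = 5·4 + 7·1 = 27.

27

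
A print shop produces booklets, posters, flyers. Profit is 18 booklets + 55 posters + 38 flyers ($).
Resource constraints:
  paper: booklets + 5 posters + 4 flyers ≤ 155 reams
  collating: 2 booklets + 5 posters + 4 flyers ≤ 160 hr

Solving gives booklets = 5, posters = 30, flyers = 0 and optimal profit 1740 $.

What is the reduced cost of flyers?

Both paper and collating are binding at x*.
From A_Bᵀ y = c: 1·y_paper + 2·y_collating = 18; 5·y_paper + 5·y_collating = 55.
Solving: y_paper = 4, y_collating = 7.
Reduced cost of flyers: c₃ − yᵀa₃ = 38 − (4·4 + 7·4) = 38 − 44 = -6.

-6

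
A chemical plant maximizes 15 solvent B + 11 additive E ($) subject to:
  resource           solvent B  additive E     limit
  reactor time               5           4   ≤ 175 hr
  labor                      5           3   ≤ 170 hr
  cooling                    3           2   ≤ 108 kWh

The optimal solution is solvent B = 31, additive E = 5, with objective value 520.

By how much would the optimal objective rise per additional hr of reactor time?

Binding: reactor time and labor. Non-binding: cooling (5 unused).
By complementary slackness, y = 0 for the non-binding constraint.
Dual feasibility on the basic columns requires 5·y_reactor time + 5·y_labor = 15, 4·y_reactor time + 3·y_labor = 11.
→ y_reactor time = 2 and y_labor = 1.
Shadow price of reactor time = 2.

2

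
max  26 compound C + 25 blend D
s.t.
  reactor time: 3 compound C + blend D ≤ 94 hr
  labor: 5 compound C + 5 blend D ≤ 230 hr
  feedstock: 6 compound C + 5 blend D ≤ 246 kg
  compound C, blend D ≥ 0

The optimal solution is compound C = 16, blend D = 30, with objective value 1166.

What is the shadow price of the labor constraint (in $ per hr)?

4

At the optimum: reactor time uses 78 of 94 (slack = 16); labor uses 230 of 230 (binding); feedstock uses 246 of 246 (binding).
Slack constraints have shadow price 0 (complementary slackness).
Dual feasibility on the basic columns requires 5·y_labor + 6·y_feedstock = 26, 5·y_labor + 5·y_feedstock = 25.
Solving: y_labor = 4, y_feedstock = 1.
Shadow price of labor = 4.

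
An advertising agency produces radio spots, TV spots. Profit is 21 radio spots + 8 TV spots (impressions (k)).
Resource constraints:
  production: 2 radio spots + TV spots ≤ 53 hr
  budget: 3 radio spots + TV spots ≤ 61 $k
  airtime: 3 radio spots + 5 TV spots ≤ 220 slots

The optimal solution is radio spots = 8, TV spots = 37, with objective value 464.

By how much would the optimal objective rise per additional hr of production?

3

Check each constraint at x*: production 53/53 (tight); budget 61/61 (tight); airtime 209/220 (slack 11).
By complementary slackness, y = 0 for the non-binding constraint.
The binding rows give the dual system: 2·y_production + 3·y_budget = 21 and 1·y_production + 1·y_budget = 8.
Solving: y_production = 3, y_budget = 5.
Shadow price of production = 3.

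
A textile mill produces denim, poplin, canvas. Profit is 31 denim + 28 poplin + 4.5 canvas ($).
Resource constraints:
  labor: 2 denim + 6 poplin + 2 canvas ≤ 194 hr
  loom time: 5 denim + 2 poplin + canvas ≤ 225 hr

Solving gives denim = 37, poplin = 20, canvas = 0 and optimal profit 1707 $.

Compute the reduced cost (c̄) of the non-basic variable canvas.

-6.5

At the optimum: labor uses 194 of 194 (binding); loom time uses 225 of 225 (binding).
Dual feasibility on the basic columns requires 2·y_labor + 5·y_loom time = 31, 6·y_labor + 2·y_loom time = 28.
Solving: y_labor = 3, y_loom time = 5.
Reduced cost of canvas: c₃ − yᵀa₃ = 4.5 − (3·2 + 5·1) = 4.5 − 11 = -6.5.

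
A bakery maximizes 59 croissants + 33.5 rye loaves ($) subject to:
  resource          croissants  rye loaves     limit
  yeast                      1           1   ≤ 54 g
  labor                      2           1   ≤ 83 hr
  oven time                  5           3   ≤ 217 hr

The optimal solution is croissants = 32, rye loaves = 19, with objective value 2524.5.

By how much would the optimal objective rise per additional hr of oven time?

Binding: labor and oven time. Non-binding: yeast (3 unused).
By complementary slackness, y = 0 for the non-binding constraint.
From A_Bᵀ y = c: 2·y_labor + 5·y_oven time = 59; 1·y_labor + 3·y_oven time = 33.5.
This yields shadow prices y_labor = 9.5, y_oven time = 8.
Shadow price of oven time = 8.

8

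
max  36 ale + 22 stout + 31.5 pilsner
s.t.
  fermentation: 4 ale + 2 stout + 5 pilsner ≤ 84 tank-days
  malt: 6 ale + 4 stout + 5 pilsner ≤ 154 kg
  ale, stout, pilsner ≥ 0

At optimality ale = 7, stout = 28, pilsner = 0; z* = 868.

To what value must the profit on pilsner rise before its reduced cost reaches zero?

35

Both fermentation and malt are binding at x*.
From A_Bᵀ y = c: 4·y_fermentation + 6·y_malt = 36; 2·y_fermentation + 4·y_malt = 22.
Solving: y_fermentation = 3, y_malt = 4.
pilsner enters the basis when its profit ≥ yᵀa₃ = 3·5 + 4·5 = 35.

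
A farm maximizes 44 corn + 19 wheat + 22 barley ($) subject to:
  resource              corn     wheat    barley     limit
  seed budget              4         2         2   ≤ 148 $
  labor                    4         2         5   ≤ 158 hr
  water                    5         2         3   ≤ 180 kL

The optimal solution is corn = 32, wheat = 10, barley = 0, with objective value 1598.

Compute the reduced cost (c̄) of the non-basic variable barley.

Binding: seed budget and water. Non-binding: labor (10 unused).
Since labor is not tight, its dual is 0.
Dual feasibility on the basic columns requires 4·y_seed budget + 5·y_water = 44, 2·y_seed budget + 2·y_water = 19.
This yields shadow prices y_seed budget = 3.5, y_water = 6.
Reduced cost of barley: c₃ − yᵀa₃ = 22 − (3.5·2 + 6·3) = 22 − 25 = -3.

-3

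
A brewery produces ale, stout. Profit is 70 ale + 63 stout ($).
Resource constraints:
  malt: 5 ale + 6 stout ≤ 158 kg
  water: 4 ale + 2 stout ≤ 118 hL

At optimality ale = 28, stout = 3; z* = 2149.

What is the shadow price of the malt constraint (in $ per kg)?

At the optimum: malt uses 158 of 158 (binding); water uses 118 of 118 (binding).
The binding rows give the dual system: 5·y_malt + 4·y_water = 70 and 6·y_malt + 2·y_water = 63.
Solving: y_malt = 8, y_water = 7.5.
Shadow price of malt = 8.

8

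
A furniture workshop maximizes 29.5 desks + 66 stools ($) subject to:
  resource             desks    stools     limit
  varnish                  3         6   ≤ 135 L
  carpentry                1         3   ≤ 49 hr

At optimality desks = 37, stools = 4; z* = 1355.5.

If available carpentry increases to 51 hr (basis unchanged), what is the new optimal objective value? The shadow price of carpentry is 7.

1369.5

Δb = 2, so new z* = 1355.5 + (7)·(2) = 1355.5 + 14 = 1369.5.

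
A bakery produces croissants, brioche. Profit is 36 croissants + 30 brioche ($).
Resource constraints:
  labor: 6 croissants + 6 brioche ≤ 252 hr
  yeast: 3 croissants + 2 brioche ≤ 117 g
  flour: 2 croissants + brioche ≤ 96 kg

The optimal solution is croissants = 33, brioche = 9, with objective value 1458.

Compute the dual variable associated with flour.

Binding: labor and yeast. Non-binding: flour (21 unused).
By complementary slackness, y = 0 for the non-binding constraint.
The binding rows give the dual system: 6·y_labor + 3·y_yeast = 36 and 6·y_labor + 2·y_yeast = 30.
This yields shadow prices y_labor = 3, y_yeast = 6.
Shadow price of flour = 0.

0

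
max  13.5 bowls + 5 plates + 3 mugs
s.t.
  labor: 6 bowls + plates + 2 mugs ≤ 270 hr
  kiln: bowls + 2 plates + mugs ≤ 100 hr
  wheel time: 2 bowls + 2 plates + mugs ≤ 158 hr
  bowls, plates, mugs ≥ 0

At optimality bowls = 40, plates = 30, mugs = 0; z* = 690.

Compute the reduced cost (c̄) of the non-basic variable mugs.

-2.5

Binding: labor and kiln. Non-binding: wheel time (18 unused).
By complementary slackness, y = 0 for the non-binding constraint.
From A_Bᵀ y = c: 6·y_labor + 1·y_kiln = 13.5; 1·y_labor + 2·y_kiln = 5.
Solving: y_labor = 2, y_kiln = 1.5.
Reduced cost of mugs: c₃ − yᵀa₃ = 3 − (2·2 + 1.5·1) = 3 − 5.5 = -2.5.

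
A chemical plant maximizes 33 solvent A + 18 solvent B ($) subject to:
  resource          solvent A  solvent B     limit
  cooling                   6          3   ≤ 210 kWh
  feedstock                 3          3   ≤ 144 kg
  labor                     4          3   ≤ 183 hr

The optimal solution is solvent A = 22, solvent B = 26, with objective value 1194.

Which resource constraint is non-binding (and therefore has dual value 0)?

cooling: 210/210 (binding)
feedstock: 144/144 (binding)
labor: 166/183 (slack 17)
By complementary slackness, a constraint with positive slack has shadow price 0 → labor.

labor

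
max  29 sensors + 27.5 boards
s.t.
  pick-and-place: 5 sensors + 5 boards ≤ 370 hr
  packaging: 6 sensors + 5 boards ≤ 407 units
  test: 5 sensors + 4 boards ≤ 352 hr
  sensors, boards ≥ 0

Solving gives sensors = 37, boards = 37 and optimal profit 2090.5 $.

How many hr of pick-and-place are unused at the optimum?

0

pick-and-place used = 5·37 + 5·37 = 370; slack = 370 − 370 = 0.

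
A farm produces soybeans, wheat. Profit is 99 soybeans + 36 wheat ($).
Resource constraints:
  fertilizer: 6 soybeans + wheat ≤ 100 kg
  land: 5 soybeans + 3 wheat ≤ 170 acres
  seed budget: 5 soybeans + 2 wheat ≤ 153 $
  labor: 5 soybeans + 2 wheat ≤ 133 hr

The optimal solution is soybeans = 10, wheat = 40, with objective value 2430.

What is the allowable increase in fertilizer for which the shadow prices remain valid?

Binding constraints: fertilizer, land. The basis is B = [[6,1],[5,3]] with det 13.
Per unit increase in fertilizer, x* moves by d = (0.2308, -0.3846).
The basis stays optimal until labor becomes binding; allowable increase = 7.8 kg.

7.8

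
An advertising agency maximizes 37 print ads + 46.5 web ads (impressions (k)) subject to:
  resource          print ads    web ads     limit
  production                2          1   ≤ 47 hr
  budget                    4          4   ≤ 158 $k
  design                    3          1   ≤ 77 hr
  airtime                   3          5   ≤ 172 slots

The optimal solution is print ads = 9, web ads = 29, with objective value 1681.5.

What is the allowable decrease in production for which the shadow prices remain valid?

12.6

Binding constraints: production, airtime. The basis is B = [[2,1],[3,5]] with det 7.
Per unit decrease in production, x* moves by d = (-0.7143, 0.4286).
The basis stays optimal until print ads reaches 0; allowable decrease = 12.6 hr.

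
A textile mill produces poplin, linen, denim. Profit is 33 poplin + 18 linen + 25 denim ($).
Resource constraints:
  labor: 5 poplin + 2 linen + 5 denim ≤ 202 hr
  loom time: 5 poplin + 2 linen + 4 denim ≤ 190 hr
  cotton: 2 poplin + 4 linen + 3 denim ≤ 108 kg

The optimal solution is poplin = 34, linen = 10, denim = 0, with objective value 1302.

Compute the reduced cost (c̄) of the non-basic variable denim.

-3.5

At the optimum: labor uses 190 of 202 (slack = 12); loom time uses 190 of 190 (binding); cotton uses 108 of 108 (binding).
Since labor is not tight, its dual is 0.
The binding rows give the dual system: 5·y_loom time + 2·y_cotton = 33 and 2·y_loom time + 4·y_cotton = 18.
→ y_loom time = 6 and y_cotton = 1.5.
Reduced cost of denim: c₃ − yᵀa₃ = 25 − (6·4 + 1.5·3) = 25 − 28.5 = -3.5.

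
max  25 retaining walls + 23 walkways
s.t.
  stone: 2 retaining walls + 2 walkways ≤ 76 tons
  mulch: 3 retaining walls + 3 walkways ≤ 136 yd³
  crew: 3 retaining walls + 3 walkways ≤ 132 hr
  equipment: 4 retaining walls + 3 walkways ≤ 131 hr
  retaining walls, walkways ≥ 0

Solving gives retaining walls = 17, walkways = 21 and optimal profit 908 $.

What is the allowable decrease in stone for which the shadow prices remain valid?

Binding constraints: stone, equipment. The basis is B = [[2,2],[4,3]] with det -2.
Per unit decrease in stone, x* moves by d = (1.5, -2).
The basis stays optimal until walkways reaches 0; allowable decrease = 10.5 tons.

10.5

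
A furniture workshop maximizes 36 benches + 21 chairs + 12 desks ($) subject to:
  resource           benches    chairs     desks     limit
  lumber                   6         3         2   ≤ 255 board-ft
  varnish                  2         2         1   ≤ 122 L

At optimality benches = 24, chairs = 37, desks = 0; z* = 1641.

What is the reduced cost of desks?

-1

At the optimum: lumber uses 255 of 255 (binding); varnish uses 122 of 122 (binding).
From A_Bᵀ y = c: 6·y_lumber + 2·y_varnish = 36; 3·y_lumber + 2·y_varnish = 21.
Solving: y_lumber = 5, y_varnish = 3.
Reduced cost of desks: c₃ − yᵀa₃ = 12 − (5·2 + 3·1) = 12 − 13 = -1.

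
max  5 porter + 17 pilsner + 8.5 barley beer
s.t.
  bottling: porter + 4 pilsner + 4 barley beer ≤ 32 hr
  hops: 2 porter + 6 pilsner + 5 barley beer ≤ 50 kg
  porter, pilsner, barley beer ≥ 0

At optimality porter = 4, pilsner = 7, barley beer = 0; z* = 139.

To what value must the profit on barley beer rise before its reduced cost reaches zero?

Check each constraint at x*: bottling 32/32 (tight); hops 50/50 (tight).
The binding rows give the dual system: 1·y_bottling + 2·y_hops = 5 and 4·y_bottling + 6·y_hops = 17.
Solving: y_bottling = 2, y_hops = 1.5.
barley beer enters the basis when its profit ≥ yᵀa₃ = 2·4 + 1.5·5 = 15.5.

15.5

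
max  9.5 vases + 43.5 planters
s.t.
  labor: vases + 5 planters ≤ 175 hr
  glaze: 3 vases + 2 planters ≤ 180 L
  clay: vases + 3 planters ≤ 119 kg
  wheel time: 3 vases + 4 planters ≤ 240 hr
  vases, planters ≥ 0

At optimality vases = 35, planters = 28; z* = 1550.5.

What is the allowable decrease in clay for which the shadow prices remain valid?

Binding constraints: labor, clay. The basis is B = [[1,5],[1,3]] with det -2.
Per unit decrease in clay, x* moves by d = (-2.5, 0.5).
The basis stays optimal until vases reaches 0; allowable decrease = 14 kg.

14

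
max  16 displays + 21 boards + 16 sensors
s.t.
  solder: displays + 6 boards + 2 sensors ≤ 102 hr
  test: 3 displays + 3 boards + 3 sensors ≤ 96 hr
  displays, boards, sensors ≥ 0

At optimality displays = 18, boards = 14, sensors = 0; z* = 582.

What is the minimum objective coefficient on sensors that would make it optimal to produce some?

Both solder and test are binding at x*.
The binding rows give the dual system: 1·y_solder + 3·y_test = 16 and 6·y_solder + 3·y_test = 21.
Solving: y_solder = 1, y_test = 5.
sensors enters the basis when its profit ≥ yᵀa₃ = 1·2 + 5·3 = 17.

17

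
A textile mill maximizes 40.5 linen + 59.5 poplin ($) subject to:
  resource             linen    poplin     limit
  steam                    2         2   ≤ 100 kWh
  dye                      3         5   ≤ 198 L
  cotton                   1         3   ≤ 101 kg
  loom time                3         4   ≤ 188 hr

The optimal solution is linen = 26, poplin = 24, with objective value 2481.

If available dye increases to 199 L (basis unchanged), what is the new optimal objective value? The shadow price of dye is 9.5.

Δb = 1, so new z* = 2481 + (9.5)·(1) = 2481 + 9.5 = 2490.5.

2490.5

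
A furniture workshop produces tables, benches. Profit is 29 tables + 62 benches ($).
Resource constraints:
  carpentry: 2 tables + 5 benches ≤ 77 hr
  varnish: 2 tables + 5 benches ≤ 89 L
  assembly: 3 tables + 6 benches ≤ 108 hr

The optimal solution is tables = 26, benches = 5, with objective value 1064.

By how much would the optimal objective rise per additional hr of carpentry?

At the optimum: carpentry uses 77 of 77 (binding); varnish uses 77 of 89 (slack = 12); assembly uses 108 of 108 (binding).
Slack constraints have shadow price 0 (complementary slackness).
The binding rows give the dual system: 2·y_carpentry + 3·y_assembly = 29 and 5·y_carpentry + 6·y_assembly = 62.
This yields shadow prices y_carpentry = 4, y_assembly = 7.
Shadow price of carpentry = 4.

4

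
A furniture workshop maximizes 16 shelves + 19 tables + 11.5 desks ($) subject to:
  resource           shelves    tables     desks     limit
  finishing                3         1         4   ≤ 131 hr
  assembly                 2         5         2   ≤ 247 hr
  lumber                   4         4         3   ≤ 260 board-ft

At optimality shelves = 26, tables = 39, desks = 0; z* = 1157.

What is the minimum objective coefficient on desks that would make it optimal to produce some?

At the optimum: finishing uses 117 of 131 (slack = 14); assembly uses 247 of 247 (binding); lumber uses 260 of 260 (binding).
Since finishing is not tight, its dual is 0.
From A_Bᵀ y = c: 2·y_assembly + 4·y_lumber = 16; 5·y_assembly + 4·y_lumber = 19.
This yields shadow prices y_assembly = 1, y_lumber = 3.5.
desks enters the basis when its profit ≥ yᵀa₃ = 1·2 + 3.5·3 = 12.5.

12.5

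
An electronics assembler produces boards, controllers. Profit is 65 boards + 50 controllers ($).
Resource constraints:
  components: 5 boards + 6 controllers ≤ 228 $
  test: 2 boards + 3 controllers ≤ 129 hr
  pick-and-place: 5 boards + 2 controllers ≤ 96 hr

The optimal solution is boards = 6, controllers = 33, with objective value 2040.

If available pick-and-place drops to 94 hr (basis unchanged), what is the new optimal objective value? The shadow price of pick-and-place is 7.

2026

Δb = -2, so new z* = 2040 + (7)·(-2) = 2040 − 14 = 2026.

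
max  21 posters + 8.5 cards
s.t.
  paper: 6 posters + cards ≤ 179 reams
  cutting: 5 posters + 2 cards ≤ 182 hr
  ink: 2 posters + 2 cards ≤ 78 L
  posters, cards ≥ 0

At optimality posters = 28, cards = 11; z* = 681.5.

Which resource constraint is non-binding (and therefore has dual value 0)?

paper: 179/179 (binding)
cutting: 162/182 (slack 20)
ink: 78/78 (binding)
By complementary slackness, a constraint with positive slack has shadow price 0 → cutting.

cutting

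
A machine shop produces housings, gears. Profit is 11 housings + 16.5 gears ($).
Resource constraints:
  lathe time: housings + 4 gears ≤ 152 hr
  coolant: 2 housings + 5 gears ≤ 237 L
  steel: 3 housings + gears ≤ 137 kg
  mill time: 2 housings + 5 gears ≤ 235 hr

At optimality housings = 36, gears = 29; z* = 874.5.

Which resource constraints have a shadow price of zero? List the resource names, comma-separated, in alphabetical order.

coolant, mill time

lathe time: 152/152 (binding)
coolant: 217/237 (slack 20)
steel: 137/137 (binding)
mill time: 217/235 (slack 18)
By complementary slackness, a constraint with positive slack has shadow price 0 → coolant, mill time.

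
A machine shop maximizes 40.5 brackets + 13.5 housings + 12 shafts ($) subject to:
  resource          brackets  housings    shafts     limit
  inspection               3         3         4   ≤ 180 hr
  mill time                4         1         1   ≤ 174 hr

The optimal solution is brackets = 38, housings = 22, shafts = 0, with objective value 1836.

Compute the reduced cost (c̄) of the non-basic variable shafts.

At the optimum: inspection uses 180 of 180 (binding); mill time uses 174 of 174 (binding).
From A_Bᵀ y = c: 3·y_inspection + 4·y_mill time = 40.5; 3·y_inspection + 1·y_mill time = 13.5.
This yields shadow prices y_inspection = 1.5, y_mill time = 9.
Reduced cost of shafts: c₃ − yᵀa₃ = 12 − (1.5·4 + 9·1) = 12 − 15 = -3.

-3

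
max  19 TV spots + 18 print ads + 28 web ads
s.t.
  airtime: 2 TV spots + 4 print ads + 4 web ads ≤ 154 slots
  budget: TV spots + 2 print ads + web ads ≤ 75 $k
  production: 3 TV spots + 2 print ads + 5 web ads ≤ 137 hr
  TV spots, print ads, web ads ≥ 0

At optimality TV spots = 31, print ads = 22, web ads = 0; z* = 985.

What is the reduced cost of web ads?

Check each constraint at x*: airtime 150/154 (slack 4); budget 75/75 (tight); production 137/137 (tight).
Slack constraints have shadow price 0 (complementary slackness).
Dual feasibility on the basic columns requires 1·y_budget + 3·y_production = 19, 2·y_budget + 2·y_production = 18.
Solving: y_budget = 4, y_production = 5.
Reduced cost of web ads: c₃ − yᵀa₃ = 28 − (4·1 + 5·5) = 28 − 29 = -1.

-1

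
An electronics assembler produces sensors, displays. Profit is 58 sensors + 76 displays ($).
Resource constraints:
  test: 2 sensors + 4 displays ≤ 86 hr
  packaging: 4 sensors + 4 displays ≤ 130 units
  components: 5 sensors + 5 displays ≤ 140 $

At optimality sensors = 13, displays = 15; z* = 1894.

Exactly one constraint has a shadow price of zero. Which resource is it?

packaging

test: 86/86 (binding)
packaging: 112/130 (slack 18)
components: 140/140 (binding)
By complementary slackness, a constraint with positive slack has shadow price 0 → packaging.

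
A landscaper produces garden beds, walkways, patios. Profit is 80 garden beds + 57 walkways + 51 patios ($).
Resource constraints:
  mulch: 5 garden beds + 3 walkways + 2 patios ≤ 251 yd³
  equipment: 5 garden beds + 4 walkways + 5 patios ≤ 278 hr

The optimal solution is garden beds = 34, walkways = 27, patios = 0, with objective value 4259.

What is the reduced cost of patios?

-8

Check each constraint at x*: mulch 251/251 (tight); equipment 278/278 (tight).
The binding rows give the dual system: 5·y_mulch + 5·y_equipment = 80 and 3·y_mulch + 4·y_equipment = 57.
→ y_mulch = 7 and y_equipment = 9.
Reduced cost of patios: c₃ − yᵀa₃ = 51 − (7·2 + 9·5) = 51 − 59 = -8.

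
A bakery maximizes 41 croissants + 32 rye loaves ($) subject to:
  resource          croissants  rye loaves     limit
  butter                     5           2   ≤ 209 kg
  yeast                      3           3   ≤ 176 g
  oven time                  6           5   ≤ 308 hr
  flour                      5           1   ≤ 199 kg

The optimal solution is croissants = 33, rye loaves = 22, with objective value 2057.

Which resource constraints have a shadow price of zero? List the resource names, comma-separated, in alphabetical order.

flour, yeast

butter: 209/209 (binding)
yeast: 165/176 (slack 11)
oven time: 308/308 (binding)
flour: 187/199 (slack 12)
By complementary slackness, a constraint with positive slack has shadow price 0 → flour, yeast.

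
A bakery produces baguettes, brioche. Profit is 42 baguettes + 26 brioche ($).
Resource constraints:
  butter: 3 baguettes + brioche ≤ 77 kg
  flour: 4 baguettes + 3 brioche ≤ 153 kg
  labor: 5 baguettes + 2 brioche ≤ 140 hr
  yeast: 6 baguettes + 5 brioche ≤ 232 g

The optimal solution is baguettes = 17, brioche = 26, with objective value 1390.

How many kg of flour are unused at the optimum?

7

flour used = 4·17 + 3·26 = 146; slack = 153 − 146 = 7.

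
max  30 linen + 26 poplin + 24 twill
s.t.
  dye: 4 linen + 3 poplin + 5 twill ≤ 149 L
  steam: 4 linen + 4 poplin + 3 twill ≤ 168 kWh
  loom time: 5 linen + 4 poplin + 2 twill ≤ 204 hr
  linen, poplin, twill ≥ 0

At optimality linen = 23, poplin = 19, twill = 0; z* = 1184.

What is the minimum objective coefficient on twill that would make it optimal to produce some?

Check each constraint at x*: dye 149/149 (tight); steam 168/168 (tight); loom time 191/204 (slack 13).
By complementary slackness, y = 0 for the non-binding constraint.
Dual feasibility on the basic columns requires 4·y_dye + 4·y_steam = 30, 3·y_dye + 4·y_steam = 26.
→ y_dye = 4 and y_steam = 3.5.
twill enters the basis when its profit ≥ yᵀa₃ = 4·5 + 3.5·3 = 30.5.

30.5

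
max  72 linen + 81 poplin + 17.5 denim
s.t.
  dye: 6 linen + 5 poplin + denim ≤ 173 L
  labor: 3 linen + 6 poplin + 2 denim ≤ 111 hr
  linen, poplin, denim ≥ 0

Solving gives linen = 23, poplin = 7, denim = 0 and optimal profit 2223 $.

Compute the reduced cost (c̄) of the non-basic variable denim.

-3.5

Both dye and labor are binding at x*.
From A_Bᵀ y = c: 6·y_dye + 3·y_labor = 72; 5·y_dye + 6·y_labor = 81.
→ y_dye = 9 and y_labor = 6.
Reduced cost of denim: c₃ − yᵀa₃ = 17.5 − (9·1 + 6·2) = 17.5 − 21 = -3.5.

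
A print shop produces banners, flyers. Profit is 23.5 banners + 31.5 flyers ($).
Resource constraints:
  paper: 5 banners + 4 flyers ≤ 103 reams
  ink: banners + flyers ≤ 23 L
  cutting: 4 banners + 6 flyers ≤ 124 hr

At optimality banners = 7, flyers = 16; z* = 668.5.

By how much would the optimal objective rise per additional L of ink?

7.5

Binding: ink and cutting. Non-binding: paper (4 unused).
By complementary slackness, y = 0 for the non-binding constraint.
The binding rows give the dual system: 1·y_ink + 4·y_cutting = 23.5 and 1·y_ink + 6·y_cutting = 31.5.
→ y_ink = 7.5 and y_cutting = 4.
Shadow price of ink = 7.5.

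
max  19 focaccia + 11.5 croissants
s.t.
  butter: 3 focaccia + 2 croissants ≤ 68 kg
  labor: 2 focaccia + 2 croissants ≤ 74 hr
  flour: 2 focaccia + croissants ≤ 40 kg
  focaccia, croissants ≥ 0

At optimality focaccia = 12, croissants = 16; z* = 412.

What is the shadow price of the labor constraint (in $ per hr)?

0

Check each constraint at x*: butter 68/68 (tight); labor 56/74 (slack 18); flour 40/40 (tight).
Since labor is not tight, its dual is 0.
From A_Bᵀ y = c: 3·y_butter + 2·y_flour = 19; 2·y_butter + 1·y_flour = 11.5.
Solving: y_butter = 4, y_flour = 3.5.
Shadow price of labor = 0.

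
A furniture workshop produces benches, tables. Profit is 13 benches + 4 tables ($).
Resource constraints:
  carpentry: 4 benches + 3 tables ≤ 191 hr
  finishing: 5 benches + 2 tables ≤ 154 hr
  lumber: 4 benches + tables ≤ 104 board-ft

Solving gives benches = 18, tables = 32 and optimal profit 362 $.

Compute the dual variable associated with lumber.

At the optimum: carpentry uses 168 of 191 (slack = 23); finishing uses 154 of 154 (binding); lumber uses 104 of 104 (binding).
Since carpentry is not tight, its dual is 0.
The binding rows give the dual system: 5·y_finishing + 4·y_lumber = 13 and 2·y_finishing + 1·y_lumber = 4.
→ y_finishing = 1 and y_lumber = 2.
Shadow price of lumber = 2.

2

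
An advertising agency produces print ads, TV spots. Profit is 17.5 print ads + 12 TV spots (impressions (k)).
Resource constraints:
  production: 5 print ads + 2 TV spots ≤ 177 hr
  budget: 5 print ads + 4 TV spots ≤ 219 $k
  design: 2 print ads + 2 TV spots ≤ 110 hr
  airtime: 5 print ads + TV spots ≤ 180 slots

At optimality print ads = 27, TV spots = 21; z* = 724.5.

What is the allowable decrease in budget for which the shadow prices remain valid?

42

Binding constraints: production, budget. The basis is B = [[5,2],[5,4]] with det 10.
Per unit decrease in budget, x* moves by d = (0.2, -0.5).
The basis stays optimal until TV spots reaches 0; allowable decrease = 42 $k.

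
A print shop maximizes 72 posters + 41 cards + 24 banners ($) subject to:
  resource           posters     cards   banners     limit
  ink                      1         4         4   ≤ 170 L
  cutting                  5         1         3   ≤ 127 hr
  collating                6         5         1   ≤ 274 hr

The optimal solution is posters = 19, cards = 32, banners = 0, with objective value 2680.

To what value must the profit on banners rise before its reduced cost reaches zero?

Binding: cutting and collating. Non-binding: ink (23 unused).
By complementary slackness, y = 0 for the non-binding constraint.
Dual feasibility on the basic columns requires 5·y_cutting + 6·y_collating = 72, 1·y_cutting + 5·y_collating = 41.
This yields shadow prices y_cutting = 6, y_collating = 7.
banners enters the basis when its profit ≥ yᵀa₃ = 6·3 + 7·1 = 25.

25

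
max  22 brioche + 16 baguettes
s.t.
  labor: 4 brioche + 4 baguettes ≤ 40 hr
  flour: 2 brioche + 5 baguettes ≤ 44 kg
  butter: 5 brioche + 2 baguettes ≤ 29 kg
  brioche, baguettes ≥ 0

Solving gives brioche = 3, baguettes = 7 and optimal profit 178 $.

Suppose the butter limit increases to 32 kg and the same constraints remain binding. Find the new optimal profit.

184

At the optimum: labor uses 40 of 40 (binding); flour uses 41 of 44 (slack = 3); butter uses 29 of 29 (binding).
Since flour is not tight, its dual is 0.
The binding rows give the dual system: 4·y_labor + 5·y_butter = 22 and 4·y_labor + 2·y_butter = 16.
Solving: y_labor = 3, y_butter = 2.
Δz = y_butter·Δb = 2 × (3) = 6, so new z* = 178 + 6 = 184.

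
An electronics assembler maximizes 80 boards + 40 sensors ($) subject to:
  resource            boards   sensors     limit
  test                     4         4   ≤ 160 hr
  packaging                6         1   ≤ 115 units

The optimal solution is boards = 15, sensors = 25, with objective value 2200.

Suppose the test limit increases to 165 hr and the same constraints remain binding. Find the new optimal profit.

2240

Both test and packaging are binding at x*.
The binding rows give the dual system: 4·y_test + 6·y_packaging = 80 and 4·y_test + 1·y_packaging = 40.
→ y_test = 8 and y_packaging = 8.
Δz = y_test·Δb = 8 × (5) = 40, so new z* = 2200 + 40 = 2240.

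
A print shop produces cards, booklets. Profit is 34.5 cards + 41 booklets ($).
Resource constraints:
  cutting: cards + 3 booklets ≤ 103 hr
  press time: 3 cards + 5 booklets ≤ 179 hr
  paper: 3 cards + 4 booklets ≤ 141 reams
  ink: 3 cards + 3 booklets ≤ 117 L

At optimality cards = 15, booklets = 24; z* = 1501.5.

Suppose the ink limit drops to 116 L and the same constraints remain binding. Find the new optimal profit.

1496.5

Check each constraint at x*: cutting 87/103 (slack 16); press time 165/179 (slack 14); paper 141/141 (tight); ink 117/117 (tight).
By complementary slackness, y = 0 for the non-binding constraints.
The binding rows give the dual system: 3·y_paper + 3·y_ink = 34.5 and 4·y_paper + 3·y_ink = 41.
Solving: y_paper = 6.5, y_ink = 5.
Δz = y_ink·Δb = 5 × (-1) = -5, so new z* = 1501.5 − 5 = 1496.5.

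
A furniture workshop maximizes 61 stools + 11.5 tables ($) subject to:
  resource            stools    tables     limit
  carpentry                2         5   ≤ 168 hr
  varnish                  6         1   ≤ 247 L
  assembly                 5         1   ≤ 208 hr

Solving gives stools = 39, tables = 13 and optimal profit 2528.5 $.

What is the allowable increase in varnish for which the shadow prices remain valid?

Binding constraints: varnish, assembly. The basis is B = [[6,1],[5,1]] with det 1.
Per unit increase in varnish, x* moves by d = (1, -5).
The basis stays optimal until tables reaches 0; allowable increase = 2.6 L.

2.6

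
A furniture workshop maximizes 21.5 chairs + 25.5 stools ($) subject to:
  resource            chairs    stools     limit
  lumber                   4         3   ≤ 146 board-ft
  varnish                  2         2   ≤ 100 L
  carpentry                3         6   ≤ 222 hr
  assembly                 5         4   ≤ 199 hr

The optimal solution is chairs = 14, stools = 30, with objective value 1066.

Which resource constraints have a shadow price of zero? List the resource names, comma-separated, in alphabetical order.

assembly, varnish

lumber: 146/146 (binding)
varnish: 88/100 (slack 12)
carpentry: 222/222 (binding)
assembly: 190/199 (slack 9)
By complementary slackness, a constraint with positive slack has shadow price 0 → assembly, varnish.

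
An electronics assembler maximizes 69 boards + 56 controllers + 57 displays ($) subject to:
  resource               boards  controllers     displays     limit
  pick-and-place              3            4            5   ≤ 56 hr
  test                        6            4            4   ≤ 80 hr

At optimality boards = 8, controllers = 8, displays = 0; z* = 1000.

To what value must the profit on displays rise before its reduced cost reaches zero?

61

Check each constraint at x*: pick-and-place 56/56 (tight); test 80/80 (tight).
Dual feasibility on the basic columns requires 3·y_pick-and-place + 6·y_test = 69, 4·y_pick-and-place + 4·y_test = 56.
→ y_pick-and-place = 5 and y_test = 9.
displays enters the basis when its profit ≥ yᵀa₃ = 5·5 + 9·4 = 61.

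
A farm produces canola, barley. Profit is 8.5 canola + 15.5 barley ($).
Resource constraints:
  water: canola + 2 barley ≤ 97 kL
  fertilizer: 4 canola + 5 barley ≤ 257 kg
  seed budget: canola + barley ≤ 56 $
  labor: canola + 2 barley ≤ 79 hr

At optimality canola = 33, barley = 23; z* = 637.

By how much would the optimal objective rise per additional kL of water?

0

Binding: seed budget and labor. Non-binding: water (18 unused), fertilizer (10 unused).
Slack constraints have shadow price 0 (complementary slackness).
Dual feasibility on the basic columns requires 1·y_seed budget + 1·y_labor = 8.5, 1·y_seed budget + 2·y_labor = 15.5.
→ y_seed budget = 1.5 and y_labor = 7.
Shadow price of water = 0.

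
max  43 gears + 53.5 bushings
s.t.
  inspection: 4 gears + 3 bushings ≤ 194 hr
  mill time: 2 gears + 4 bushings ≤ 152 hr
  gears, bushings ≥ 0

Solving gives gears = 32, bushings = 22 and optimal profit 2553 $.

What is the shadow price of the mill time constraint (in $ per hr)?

8.5

Check each constraint at x*: inspection 194/194 (tight); mill time 152/152 (tight).
Dual feasibility on the basic columns requires 4·y_inspection + 2·y_mill time = 43, 3·y_inspection + 4·y_mill time = 53.5.
This yields shadow prices y_inspection = 6.5, y_mill time = 8.5.
Shadow price of mill time = 8.5.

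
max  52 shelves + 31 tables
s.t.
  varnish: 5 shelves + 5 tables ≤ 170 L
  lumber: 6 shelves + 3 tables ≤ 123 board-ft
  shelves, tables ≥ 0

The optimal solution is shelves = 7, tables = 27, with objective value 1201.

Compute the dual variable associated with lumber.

At the optimum: varnish uses 170 of 170 (binding); lumber uses 123 of 123 (binding).
The binding rows give the dual system: 5·y_varnish + 6·y_lumber = 52 and 5·y_varnish + 3·y_lumber = 31.
This yields shadow prices y_varnish = 2, y_lumber = 7.
Shadow price of lumber = 7.

7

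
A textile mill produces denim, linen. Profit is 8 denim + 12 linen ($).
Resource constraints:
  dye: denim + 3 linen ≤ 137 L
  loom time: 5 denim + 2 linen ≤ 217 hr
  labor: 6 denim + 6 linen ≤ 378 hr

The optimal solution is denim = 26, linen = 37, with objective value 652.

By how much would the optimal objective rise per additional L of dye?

2

Check each constraint at x*: dye 137/137 (tight); loom time 204/217 (slack 13); labor 378/378 (tight).
By complementary slackness, y = 0 for the non-binding constraint.
The binding rows give the dual system: 1·y_dye + 6·y_labor = 8 and 3·y_dye + 6·y_labor = 12.
→ y_dye = 2 and y_labor = 1.
Shadow price of dye = 2.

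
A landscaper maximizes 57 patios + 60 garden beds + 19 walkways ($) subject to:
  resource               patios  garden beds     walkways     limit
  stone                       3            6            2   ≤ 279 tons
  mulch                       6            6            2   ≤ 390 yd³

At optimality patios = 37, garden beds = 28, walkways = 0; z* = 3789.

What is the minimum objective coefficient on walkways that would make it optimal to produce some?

20

At the optimum: stone uses 279 of 279 (binding); mulch uses 390 of 390 (binding).
From A_Bᵀ y = c: 3·y_stone + 6·y_mulch = 57; 6·y_stone + 6·y_mulch = 60.
This yields shadow prices y_stone = 1, y_mulch = 9.
walkways enters the basis when its profit ≥ yᵀa₃ = 1·2 + 9·2 = 20.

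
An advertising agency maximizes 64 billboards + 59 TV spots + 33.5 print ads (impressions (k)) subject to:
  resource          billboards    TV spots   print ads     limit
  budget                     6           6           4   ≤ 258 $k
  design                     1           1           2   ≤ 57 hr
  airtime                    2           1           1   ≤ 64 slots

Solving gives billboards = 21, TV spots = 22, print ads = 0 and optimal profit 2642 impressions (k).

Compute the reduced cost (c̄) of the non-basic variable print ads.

-7.5

Binding: budget and airtime. Non-binding: design (14 unused).
Slack constraints have shadow price 0 (complementary slackness).
The binding rows give the dual system: 6·y_budget + 2·y_airtime = 64 and 6·y_budget + 1·y_airtime = 59.
→ y_budget = 9 and y_airtime = 5.
Reduced cost of print ads: c₃ − yᵀa₃ = 33.5 − (9·4 + 5·1) = 33.5 − 41 = -7.5.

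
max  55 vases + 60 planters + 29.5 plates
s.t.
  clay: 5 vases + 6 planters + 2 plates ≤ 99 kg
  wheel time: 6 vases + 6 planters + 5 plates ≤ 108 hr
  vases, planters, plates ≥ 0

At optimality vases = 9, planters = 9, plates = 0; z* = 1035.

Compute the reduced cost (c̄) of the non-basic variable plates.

At the optimum: clay uses 99 of 99 (binding); wheel time uses 108 of 108 (binding).
From A_Bᵀ y = c: 5·y_clay + 6·y_wheel time = 55; 6·y_clay + 6·y_wheel time = 60.
This yields shadow prices y_clay = 5, y_wheel time = 5.
Reduced cost of plates: c₃ − yᵀa₃ = 29.5 − (5·2 + 5·5) = 29.5 − 35 = -5.5.

-5.5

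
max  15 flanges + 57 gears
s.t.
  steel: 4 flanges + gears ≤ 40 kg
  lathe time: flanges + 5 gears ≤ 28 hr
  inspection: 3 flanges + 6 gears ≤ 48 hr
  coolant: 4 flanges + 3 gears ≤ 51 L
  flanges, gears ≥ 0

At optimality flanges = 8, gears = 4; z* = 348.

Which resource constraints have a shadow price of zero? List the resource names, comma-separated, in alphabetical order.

steel: 36/40 (slack 4)
lathe time: 28/28 (binding)
inspection: 48/48 (binding)
coolant: 44/51 (slack 7)
By complementary slackness, a constraint with positive slack has shadow price 0 → coolant, steel.

coolant, steel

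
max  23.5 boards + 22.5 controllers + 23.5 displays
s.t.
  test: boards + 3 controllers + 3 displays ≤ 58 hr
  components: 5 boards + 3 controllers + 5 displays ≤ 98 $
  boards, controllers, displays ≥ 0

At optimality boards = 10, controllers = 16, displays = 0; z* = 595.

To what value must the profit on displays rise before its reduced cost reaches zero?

30.5

Check each constraint at x*: test 58/58 (tight); components 98/98 (tight).
From A_Bᵀ y = c: 1·y_test + 5·y_components = 23.5; 3·y_test + 3·y_components = 22.5.
This yields shadow prices y_test = 3.5, y_components = 4.
displays enters the basis when its profit ≥ yᵀa₃ = 3.5·3 + 4·5 = 30.5.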